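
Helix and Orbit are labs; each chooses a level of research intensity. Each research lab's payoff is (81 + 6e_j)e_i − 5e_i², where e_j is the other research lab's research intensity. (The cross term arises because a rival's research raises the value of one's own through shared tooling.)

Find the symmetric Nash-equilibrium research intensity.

20.25

Helix's payoff is (81 + 6e_O)e_H − 5e_H².
∂π/∂e_H = 81 + 6e_O − 10e_H = 0, so e_H = 8.1 + 0.6e_O.
The game is symmetric, so in equilibrium e_O = e_H: the reaction function gives 0.4e_H = 8.1, hence e_H = 20.25.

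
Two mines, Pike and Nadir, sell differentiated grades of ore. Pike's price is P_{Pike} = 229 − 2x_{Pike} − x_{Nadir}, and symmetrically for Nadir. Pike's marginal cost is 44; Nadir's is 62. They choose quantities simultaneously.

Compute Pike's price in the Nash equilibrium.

Mine Pike's profit: π = x_{Pike}(229 − 2x_{Pike} − x_{Nadir}) − 44x_{Pike}.
∂π/∂x_{Pike} = 185 − 4x_{Pike} − x_{Nadir} = 0 ⇒ x_{Pike} = 46.25 − 0.25x_{Nadir}.
Similarly x_{Nadir} = 41.75 − 0.25x_{Pike}.
Solving the two reaction functions simultaneously: (1 − (−0.25)(−0.25))x_{Pike} = 46.25 − 0.25·41.75, so 0.9375x_{Pike} = 35.8125 and x_{Pike} = 38.2.
Then x_{Nadir} = 41.75 − 0.25·38.2 = 32.2.
P_{Pike} = 229 − 2·38.2 − 32.2 = 120.4.

120.4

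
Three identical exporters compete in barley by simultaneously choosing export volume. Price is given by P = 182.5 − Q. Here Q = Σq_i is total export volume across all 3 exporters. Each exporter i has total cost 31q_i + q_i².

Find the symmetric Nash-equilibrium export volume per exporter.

A representative exporter's profit is π_i = q_i(182.5 − Q) − 31q_i − q_i², with Q = q_i + Σ_{j≠i} q_j.
First-order condition: 151.5 − 4q_i − Σ_{j≠i} q_j = 0.
In a symmetric equilibrium every exporter chooses the same q, so Σ_{j≠i} q_j = 2q. The condition becomes 151.5 − 6q = 0, giving q = 151.5/6 = 25.25.

25.25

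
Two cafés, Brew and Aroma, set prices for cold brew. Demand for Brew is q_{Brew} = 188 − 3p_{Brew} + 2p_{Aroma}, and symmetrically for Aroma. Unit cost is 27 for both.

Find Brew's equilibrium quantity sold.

Brew's profit: π = (p_{Brew} − 27)(188 − 3p_{Brew} + 2p_{Aroma}).
∂π/∂p_{Brew} = 269 − 6p_{Brew} + 2p_{Aroma} = 0 ⇒ p_{Brew} = 269/6 + (1/3)p_{Aroma}.
By symmetry p_{Aroma} = p_{Brew}; substituting into the reaction function, (2/3)p_{Brew} = 269/6 and p_{Brew} = 67.25.
q_{Brew} = 188 − 3·67.25 + 2·67.25 = 120.75.

120.75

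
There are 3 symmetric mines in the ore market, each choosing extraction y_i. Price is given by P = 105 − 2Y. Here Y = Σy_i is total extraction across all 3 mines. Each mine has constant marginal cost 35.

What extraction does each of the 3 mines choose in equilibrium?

8.75

A representative mine's profit is π_i = y_i(105 − 2Y) − 35y_i, with Y = y_i + Σ_{j≠i} y_j.
First-order condition: 70 − 4y_i − 2Σ_{j≠i} y_j = 0.
In a symmetric equilibrium every mine chooses the same y, so Σ_{j≠i} y_j = 2y. The condition becomes 70 − 8y = 0, giving y = 70/8 = 8.75.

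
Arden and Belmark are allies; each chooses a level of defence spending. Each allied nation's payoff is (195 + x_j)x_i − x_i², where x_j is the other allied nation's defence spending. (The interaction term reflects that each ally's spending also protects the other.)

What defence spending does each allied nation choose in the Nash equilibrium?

Arden's payoff is (195 + x_B)x_A − x_A².
∂π/∂x_A = 195 + x_B − 2x_A = 0, so x_A = 97.5 + 0.5x_B.
By symmetry x_B = x_A; substituting into the reaction function, 0.5x_A = 97.5 and x_A = 195.

195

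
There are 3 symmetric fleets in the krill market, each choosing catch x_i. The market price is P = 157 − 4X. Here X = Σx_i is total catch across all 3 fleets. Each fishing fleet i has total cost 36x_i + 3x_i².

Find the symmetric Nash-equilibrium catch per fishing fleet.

5.5

A representative fishing fleet's profit is π_i = x_i(157 − 4X) − 36x_i − 3x_i², with X = x_i + Σ_{j≠i} x_j.
First-order condition: 121 − 14x_i − 4Σ_{j≠i} x_j = 0.
In a symmetric equilibrium every fishing fleet chooses the same x, so Σ_{j≠i} x_j = 2x. The condition becomes 121 − 22x = 0, giving x = 121/22 = 5.5.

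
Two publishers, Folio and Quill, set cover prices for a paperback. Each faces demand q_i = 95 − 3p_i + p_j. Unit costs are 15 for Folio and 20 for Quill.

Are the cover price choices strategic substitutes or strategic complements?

Folio's profit: π = (p_{Folio} − 15)(95 − 3p_{Folio} + p_{Quill}).
∂π/∂p_{Folio} = 140 − 6p_{Folio} + p_{Quill} = 0 ⇒ p_{Folio} = 70/3 + (1/6)p_{Quill}.
The best-response slope dp_{Folio}/dp_{Quill} = 1/6 > 0: the reaction function is upward-sloping, so the choices are strategic complements.

strategic complements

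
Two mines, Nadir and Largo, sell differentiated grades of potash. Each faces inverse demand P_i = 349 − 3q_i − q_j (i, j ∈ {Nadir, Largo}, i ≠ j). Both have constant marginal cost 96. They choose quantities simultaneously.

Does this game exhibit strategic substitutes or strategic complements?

Mine Nadir's profit: π = q_{Nadir}(349 − 3q_{Nadir} − q_{Largo}) − 96q_{Nadir}.
∂π/∂q_{Nadir} = 253 − 6q_{Nadir} − q_{Largo} = 0 ⇒ q_{Nadir} = 253/6 − (1/6)q_{Largo}.
The best-response slope dq_{Nadir}/dq_{Largo} = −1/6 < 0: the reaction function is downward-sloping, so the choices are strategic substitutes.

strategic substitutes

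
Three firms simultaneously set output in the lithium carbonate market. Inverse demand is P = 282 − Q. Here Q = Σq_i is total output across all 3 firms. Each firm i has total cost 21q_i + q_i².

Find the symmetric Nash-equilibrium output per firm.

A representative firm's profit is π_i = q_i(282 − Q) − 21q_i − q_i², with Q = q_i + Σ_{j≠i} q_j.
First-order condition: 261 − 4q_i − Σ_{j≠i} q_j = 0.
In a symmetric equilibrium every firm chooses the same q, so Σ_{j≠i} q_j = 2q. The condition becomes 261 − 6q = 0, giving q = 261/6 = 43.5.

43.5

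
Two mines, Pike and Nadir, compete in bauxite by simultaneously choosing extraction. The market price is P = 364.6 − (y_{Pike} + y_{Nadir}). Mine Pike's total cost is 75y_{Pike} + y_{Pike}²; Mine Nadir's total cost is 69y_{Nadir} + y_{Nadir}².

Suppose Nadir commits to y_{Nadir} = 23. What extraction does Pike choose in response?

66.65

Mine Pike's profit: π = y_{Pike}(364.6 − (y_{Pike} + y_{Nadir})) − 75y_{Pike} − y_{Pike}².
∂π/∂y_{Pike} = 289.6 − 4y_{Pike} − y_{Nadir} = 0, so y_{Pike} = 72.4 − 0.25y_{Nadir}.
At y_{Nadir} = 23: y_{Pike} = 72.4 − 0.25·23 = 66.65.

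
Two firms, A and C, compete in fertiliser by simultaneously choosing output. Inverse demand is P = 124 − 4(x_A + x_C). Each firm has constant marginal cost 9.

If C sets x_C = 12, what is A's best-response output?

8.375

Firm A's profit: π = x_A(124 − 4(x_A + x_C)) − 9x_A.
∂π/∂x_A = 115 − 8x_A − 4x_C = 0, so x_A = 14.375 − 0.5x_C.
At x_C = 12: x_A = 14.375 − 0.5·12 = 8.375.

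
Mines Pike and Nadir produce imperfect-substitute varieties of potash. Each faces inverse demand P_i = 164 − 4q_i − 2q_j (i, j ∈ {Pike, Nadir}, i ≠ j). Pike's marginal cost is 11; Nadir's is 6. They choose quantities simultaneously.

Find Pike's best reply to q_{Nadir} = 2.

18.625

Mine Pike's profit: π = q_{Pike}(164 − 4q_{Pike} − 2q_{Nadir}) − 11q_{Pike}.
∂π/∂q_{Pike} = 153 − 8q_{Pike} − 2q_{Nadir} = 0 ⇒ q_{Pike} = 19.125 − 0.25q_{Nadir}.
At q_{Nadir} = 2: q_{Pike} = 19.125 − 0.25·2 = 18.625.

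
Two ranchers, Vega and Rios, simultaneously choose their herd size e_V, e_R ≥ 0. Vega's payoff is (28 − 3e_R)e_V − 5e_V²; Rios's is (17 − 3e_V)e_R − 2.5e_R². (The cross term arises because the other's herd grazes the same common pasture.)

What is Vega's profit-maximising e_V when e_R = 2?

Expanding Vega's payoff: 28e_V − 3e_Re_V − 5e_V².
∂π/∂e_V = 28 − 3e_R − 10e_V = 0, so e_V = 2.8 − 0.3e_R.
At e_R = 2: e_V = 2.8 − 0.3·2 = 2.2.

2.2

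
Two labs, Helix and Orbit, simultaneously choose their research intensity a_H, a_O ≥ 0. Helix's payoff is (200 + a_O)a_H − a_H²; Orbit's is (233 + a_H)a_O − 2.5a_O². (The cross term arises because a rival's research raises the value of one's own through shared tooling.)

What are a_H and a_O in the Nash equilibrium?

137, 74

Expanding Helix's payoff: 200a_H + a_Oa_H − a_H².
∂π/∂a_H = 200 + a_O − 2a_H = 0, so a_H = 100 + 0.5a_O.
Likewise for Orbit: a_O = 46.6 + 0.2a_H.
Substituting the second reaction function into the first: a_H = 100 + 0.5(46.6 + 0.2a_H), which gives 0.9a_H = 123.3 ⇒ a_H = 137.
Then a_O = 46.6 + 0.2·137 = 74.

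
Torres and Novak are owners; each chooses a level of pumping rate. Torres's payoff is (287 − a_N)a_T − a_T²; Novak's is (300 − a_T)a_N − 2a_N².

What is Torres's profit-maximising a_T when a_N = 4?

141.5

Expanding Torres's payoff: 287a_T − a_Na_T − a_T².
∂π/∂a_T = 287 − a_N − 2a_T = 0, so a_T = 143.5 − 0.5a_N.
At a_N = 4: a_T = 143.5 − 0.5·4 = 141.5.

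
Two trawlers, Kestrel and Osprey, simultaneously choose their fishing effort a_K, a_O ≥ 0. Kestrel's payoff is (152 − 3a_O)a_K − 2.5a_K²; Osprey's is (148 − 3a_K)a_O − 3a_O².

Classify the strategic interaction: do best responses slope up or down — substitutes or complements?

Expanding Kestrel's payoff: 152a_K − 3a_Oa_K − 2.5a_K².
∂π/∂a_K = 152 − 3a_O − 5a_K = 0, so a_K = 30.4 − 0.6a_O.
The best-response slope da_K/da_O = −0.6 < 0: the reaction function is downward-sloping, so the choices are strategic substitutes.

strategic substitutes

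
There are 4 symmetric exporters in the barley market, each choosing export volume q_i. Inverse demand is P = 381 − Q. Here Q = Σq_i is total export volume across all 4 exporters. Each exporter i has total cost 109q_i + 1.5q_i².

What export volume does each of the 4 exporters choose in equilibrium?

34

A representative exporter's profit is π_i = q_i(381 − Q) − 109q_i − 1.5q_i², with Q = q_i + Σ_{j≠i} q_j.
First-order condition: 272 − 5q_i − Σ_{j≠i} q_j = 0.
Imposing symmetry (q_j = q for all j) turns Σ_{j≠i} q_j into 3q, so 272 = 8q and q = 34.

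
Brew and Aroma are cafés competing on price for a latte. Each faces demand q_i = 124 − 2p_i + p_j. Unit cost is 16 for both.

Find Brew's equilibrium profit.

2592

Brew's profit: π = (p_{Brew} − 16)(124 − 2p_{Brew} + p_{Aroma}).
∂π/∂p_{Brew} = 156 − 4p_{Brew} + p_{Aroma} = 0 ⇒ p_{Brew} = 39 + 0.25p_{Aroma}.
Setting p_{Brew} = p_{Aroma} in the reaction function: p_{Brew} = 39 + 0.25p_{Brew}, so p_{Brew} = 39 / 0.75 = 52.
q_{Brew} = 124 − 2·52 + 52 = 72.
Profit = (52 − 16)·72 = 2592.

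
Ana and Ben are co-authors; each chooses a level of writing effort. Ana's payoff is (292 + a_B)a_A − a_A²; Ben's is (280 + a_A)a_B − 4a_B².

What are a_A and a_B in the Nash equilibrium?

174.4, 56.8

Expanding Ana's payoff: 292a_A + a_Ba_A − a_A².
∂π/∂a_A = 292 + a_B − 2a_A = 0, so a_A = 146 + 0.5a_B.
Likewise for Ben: a_B = 35 + 0.125a_A.
Plugging a_B into Ana's best response: a_A = 146 + 0.5(35 + 0.125a_A) ⇒ 0.9375a_A = 163.5, so a_A = 174.4.
Then a_B = 35 + 0.125·174.4 = 56.8.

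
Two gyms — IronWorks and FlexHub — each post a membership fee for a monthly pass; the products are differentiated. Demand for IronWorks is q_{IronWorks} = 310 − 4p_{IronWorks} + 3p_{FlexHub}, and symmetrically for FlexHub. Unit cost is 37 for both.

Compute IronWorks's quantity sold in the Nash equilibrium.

IronWorks's profit: π = (p_{IronWorks} − 37)(310 − 4p_{IronWorks} + 3p_{FlexHub}).
∂π/∂p_{IronWorks} = 458 − 8p_{IronWorks} + 3p_{FlexHub} = 0 ⇒ p_{IronWorks} = 57.25 + 0.375p_{FlexHub}.
The game is symmetric, so in equilibrium p_{FlexHub} = p_{IronWorks}: the reaction function gives 0.625p_{IronWorks} = 57.25, hence p_{IronWorks} = 91.6.
q_{IronWorks} = 310 − 4·91.6 + 3·91.6 = 218.4.

218.4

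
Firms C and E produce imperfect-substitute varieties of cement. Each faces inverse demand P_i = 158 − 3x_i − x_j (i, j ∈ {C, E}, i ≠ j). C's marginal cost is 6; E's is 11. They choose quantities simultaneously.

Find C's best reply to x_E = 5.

24.5

Firm C's profit: π = x_C(158 − 3x_C − x_E) − 6x_C.
∂π/∂x_C = 152 − 6x_C − x_E = 0 ⇒ x_C = 76/3 − (1/6)x_E.
At x_E = 5: x_C = 76/3 − (1/6)·5 = 24.5.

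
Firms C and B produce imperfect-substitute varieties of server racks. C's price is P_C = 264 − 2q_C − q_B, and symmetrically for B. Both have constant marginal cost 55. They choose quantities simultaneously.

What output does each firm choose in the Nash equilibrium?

Firm C's profit: π = q_C(264 − 2q_C − q_B) − 55q_C.
∂π/∂q_C = 209 − 4q_C − q_B = 0 ⇒ q_C = 52.25 − 0.25q_B.
The game is symmetric, so in equilibrium q_B = q_C: the reaction function gives 1.25q_C = 52.25, hence q_C = 41.8.

41.8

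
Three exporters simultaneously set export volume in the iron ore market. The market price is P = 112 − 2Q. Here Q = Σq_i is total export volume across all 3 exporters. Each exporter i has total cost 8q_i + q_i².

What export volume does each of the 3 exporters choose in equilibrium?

A representative exporter's profit is π_i = q_i(112 − 2Q) − 8q_i − q_i², with Q = q_i + Σ_{j≠i} q_j.
First-order condition: 104 − 6q_i − 2Σ_{j≠i} q_j = 0.
In a symmetric equilibrium every exporter chooses the same q, so Σ_{j≠i} q_j = 2q. The condition becomes 104 − 10q = 0, giving q = 104/10 = 10.4.

10.4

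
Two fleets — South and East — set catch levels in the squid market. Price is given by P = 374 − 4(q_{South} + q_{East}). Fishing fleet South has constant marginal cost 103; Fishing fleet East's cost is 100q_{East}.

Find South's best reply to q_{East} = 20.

23.875

Fishing fleet South's profit: π = q_{South}(374 − 4(q_{South} + q_{East})) − 103q_{South}.
∂π/∂q_{South} = 271 − 8q_{South} − 4q_{East} = 0, so q_{South} = 33.875 − 0.5q_{East}.
At q_{East} = 20: q_{South} = 33.875 − 0.5·20 = 23.875.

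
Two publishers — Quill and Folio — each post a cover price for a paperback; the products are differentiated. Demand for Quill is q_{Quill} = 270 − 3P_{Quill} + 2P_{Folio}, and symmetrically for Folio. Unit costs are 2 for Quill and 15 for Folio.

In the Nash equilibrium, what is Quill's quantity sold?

Quill's profit: π = (P_{Quill} − 2)(270 − 3P_{Quill} + 2P_{Folio}).
∂π/∂P_{Quill} = 276 − 6P_{Quill} + 2P_{Folio} = 0 ⇒ P_{Quill} = 46 + (1/3)P_{Folio}.
Similarly P_{Folio} = 52.5 + (1/3)P_{Quill}.
Solving the two reaction functions simultaneously: (1 − (1/3)(1/3))P_{Quill} = 46 + (1/3)·52.5, so (8/9)P_{Quill} = 63.5 and P_{Quill} = 71.4375.
Then P_{Folio} = 52.5 + (1/3)·71.4375 = 76.3125.
q_{Quill} = 270 − 3·71.4375 + 2·76.3125 = 208.3125.

208.3125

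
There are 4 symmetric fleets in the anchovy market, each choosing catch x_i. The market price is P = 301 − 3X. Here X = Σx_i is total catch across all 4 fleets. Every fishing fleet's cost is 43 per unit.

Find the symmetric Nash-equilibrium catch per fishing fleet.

A representative fishing fleet's profit is π_i = x_i(301 − 3X) − 43x_i, with X = x_i + Σ_{j≠i} x_j.
First-order condition: 258 − 6x_i − 3Σ_{j≠i} x_j = 0.
In a symmetric equilibrium every fishing fleet chooses the same x, so Σ_{j≠i} x_j = 3x. The condition becomes 258 − 15x = 0, giving x = 258/15 = 17.2.

17.2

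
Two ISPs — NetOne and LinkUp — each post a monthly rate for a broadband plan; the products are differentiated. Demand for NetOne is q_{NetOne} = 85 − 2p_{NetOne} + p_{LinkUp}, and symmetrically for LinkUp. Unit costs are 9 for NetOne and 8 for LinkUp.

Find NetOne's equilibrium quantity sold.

NetOne's profit: π = (p_{NetOne} − 9)(85 − 2p_{NetOne} + p_{LinkUp}).
∂π/∂p_{NetOne} = 103 − 4p_{NetOne} + p_{LinkUp} = 0 ⇒ p_{NetOne} = 25.75 + 0.25p_{LinkUp}.
Similarly p_{LinkUp} = 25.25 + 0.25p_{NetOne}.
Plugging p_{LinkUp} into NetOne's best response: p_{NetOne} = 25.75 + 0.25(25.25 + 0.25p_{NetOne}) ⇒ 0.9375p_{NetOne} = 32.0625, so p_{NetOne} = 34.2.
Then p_{LinkUp} = 25.25 + 0.25·34.2 = 33.8.
q_{NetOne} = 85 − 2·34.2 + 33.8 = 50.4.

50.4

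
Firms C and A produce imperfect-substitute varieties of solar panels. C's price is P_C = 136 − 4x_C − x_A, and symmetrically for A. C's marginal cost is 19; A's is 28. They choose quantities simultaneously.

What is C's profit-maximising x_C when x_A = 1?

14.5

Firm C's profit: π = x_C(136 − 4x_C − x_A) − 19x_C.
∂π/∂x_C = 117 − 8x_C − x_A = 0 ⇒ x_C = 14.625 − 0.125x_A.
At x_A = 1: x_C = 14.625 − 0.125·1 = 14.5.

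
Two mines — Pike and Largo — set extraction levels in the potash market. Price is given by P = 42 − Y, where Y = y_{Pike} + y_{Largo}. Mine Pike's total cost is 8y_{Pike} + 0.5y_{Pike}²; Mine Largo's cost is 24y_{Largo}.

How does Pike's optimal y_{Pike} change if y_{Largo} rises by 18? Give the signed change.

Mine Pike's profit: π = y_{Pike}(42 − (y_{Pike} + y_{Largo})) − 8y_{Pike} − 0.5y_{Pike}².
∂π/∂y_{Pike} = 34 − 3y_{Pike} − y_{Largo} = 0, so y_{Pike} = 34/3 − (1/3)y_{Largo}.
The reaction-function slope is −1/3, so an 18-unit rise in y_{Largo} moves y_{Pike} by −1/3 × 18 = −6. Pike's best response falls — the actions are strategic substitutes.

-6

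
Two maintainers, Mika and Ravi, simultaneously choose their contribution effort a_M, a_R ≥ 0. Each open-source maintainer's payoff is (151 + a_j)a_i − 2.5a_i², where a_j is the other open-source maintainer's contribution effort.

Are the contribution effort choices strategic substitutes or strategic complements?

strategic complements

Mika's payoff is (151 + a_R)a_M − 2.5a_M².
∂π/∂a_M = 151 + a_R − 5a_M = 0, so a_M = 30.2 + 0.2a_R.
The best-response slope da_M/da_R = 0.2 > 0: the reaction function is upward-sloping, so the choices are strategic complements.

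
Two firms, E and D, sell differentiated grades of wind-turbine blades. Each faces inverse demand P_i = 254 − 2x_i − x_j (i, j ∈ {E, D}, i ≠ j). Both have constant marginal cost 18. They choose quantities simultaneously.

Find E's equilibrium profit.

4455.68

Firm E's profit: π = x_E(254 − 2x_E − x_D) − 18x_E.
∂π/∂x_E = 236 − 4x_E − x_D = 0 ⇒ x_E = 59 − 0.25x_D.
Setting x_E = x_D in the reaction function: x_E = 59 − 0.25x_E, so x_E = 59 / 1.25 = 47.2.
P_E = 254 − 2·47.2 − 47.2 = 112.4.
Profit = (112.4 − 18)·47.2 = 4455.68.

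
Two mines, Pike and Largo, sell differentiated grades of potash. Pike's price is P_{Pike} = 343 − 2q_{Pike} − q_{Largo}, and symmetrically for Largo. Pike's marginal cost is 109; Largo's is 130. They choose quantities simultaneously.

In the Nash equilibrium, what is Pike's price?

Mine Pike's profit: π = q_{Pike}(343 − 2q_{Pike} − q_{Largo}) − 109q_{Pike}.
∂π/∂q_{Pike} = 234 − 4q_{Pike} − q_{Largo} = 0 ⇒ q_{Pike} = 58.5 − 0.25q_{Largo}.
Similarly q_{Largo} = 53.25 − 0.25q_{Pike}.
Solving the two reaction functions simultaneously: (1 − (−0.25)(−0.25))q_{Pike} = 58.5 − 0.25·53.25, so 0.9375q_{Pike} = 45.1875 and q_{Pike} = 48.2.
Then q_{Largo} = 53.25 − 0.25·48.2 = 41.2.
P_{Pike} = 343 − 2·48.2 − 41.2 = 205.4.

205.4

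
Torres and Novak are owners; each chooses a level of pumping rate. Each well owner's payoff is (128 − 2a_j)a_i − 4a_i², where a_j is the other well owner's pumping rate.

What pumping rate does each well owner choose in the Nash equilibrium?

Torres's payoff is (128 − 2a_N)a_T − 4a_T².
∂π/∂a_T = 128 − 2a_N − 8a_T = 0, so a_T = 16 − 0.25a_N.
By symmetry a_N = a_T; substituting into the reaction function, 1.25a_T = 16 and a_T = 12.8.

12.8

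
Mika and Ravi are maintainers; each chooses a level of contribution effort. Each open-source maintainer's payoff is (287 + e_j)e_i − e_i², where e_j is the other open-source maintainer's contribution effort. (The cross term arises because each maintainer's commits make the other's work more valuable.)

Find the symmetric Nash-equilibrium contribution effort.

Mika's payoff is (287 + e_R)e_M − e_M².
∂π/∂e_M = 287 + e_R − 2e_M = 0, so e_M = 143.5 + 0.5e_R.
By symmetry e_R = e_M; substituting into the reaction function, 0.5e_M = 143.5 and e_M = 287.

287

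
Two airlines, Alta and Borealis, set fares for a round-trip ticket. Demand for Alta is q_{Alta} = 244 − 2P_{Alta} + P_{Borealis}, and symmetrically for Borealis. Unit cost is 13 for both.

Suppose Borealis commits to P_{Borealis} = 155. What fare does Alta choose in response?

106.25

Alta's profit: π = (P_{Alta} − 13)(244 − 2P_{Alta} + P_{Borealis}).
∂π/∂P_{Alta} = 270 − 4P_{Alta} + P_{Borealis} = 0 ⇒ P_{Alta} = 67.5 + 0.25P_{Borealis}.
At P_{Borealis} = 155: P_{Alta} = 67.5 + 0.25·155 = 106.25.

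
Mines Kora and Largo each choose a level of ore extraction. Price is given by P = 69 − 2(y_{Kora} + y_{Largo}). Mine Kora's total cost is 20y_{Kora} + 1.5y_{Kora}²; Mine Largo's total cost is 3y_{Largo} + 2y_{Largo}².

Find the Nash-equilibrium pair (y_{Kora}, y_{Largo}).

5, 7

Mine Kora's profit: π = y_{Kora}(69 − 2(y_{Kora} + y_{Largo})) − 20y_{Kora} − 1.5y_{Kora}².
∂π/∂y_{Kora} = 49 − 7y_{Kora} − 2y_{Largo} = 0, so y_{Kora} = 7 − (2/7)y_{Largo}.
For Largo: ∂π/∂y_{Largo} = 66 − 8y_{Largo} − 2y_{Kora} = 0 ⇒ y_{Largo} = 8.25 − 0.25y_{Kora}.
Substituting the second reaction function into the first: y_{Kora} = 7 − (2/7)(8.25 − 0.25y_{Kora}), which gives (13/14)y_{Kora} = 65/14 ⇒ y_{Kora} = 5.
Then y_{Largo} = 8.25 − 0.25·5 = 7.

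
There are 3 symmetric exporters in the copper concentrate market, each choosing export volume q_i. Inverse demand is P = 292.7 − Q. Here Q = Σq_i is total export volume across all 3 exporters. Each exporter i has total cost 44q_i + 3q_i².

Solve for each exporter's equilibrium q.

24.87

A representative exporter's profit is π_i = q_i(292.7 − Q) − 44q_i − 3q_i², with Q = q_i + Σ_{j≠i} q_j.
First-order condition: 248.7 − 8q_i − Σ_{j≠i} q_j = 0.
In a symmetric equilibrium every exporter chooses the same q, so Σ_{j≠i} q_j = 2q. The condition becomes 248.7 − 10q = 0, giving q = 248.7/10 = 24.87.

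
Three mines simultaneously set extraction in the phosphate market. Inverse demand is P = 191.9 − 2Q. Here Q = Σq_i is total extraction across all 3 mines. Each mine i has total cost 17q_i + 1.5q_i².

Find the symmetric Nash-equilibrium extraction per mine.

15.9

A representative mine's profit is π_i = q_i(191.9 − 2Q) − 17q_i − 1.5q_i², with Q = q_i + Σ_{j≠i} q_j.
First-order condition: 174.9 − 7q_i − 2Σ_{j≠i} q_j = 0.
Imposing symmetry (q_j = q for all j) turns Σ_{j≠i} q_j into 2q, so 174.9 = 11q and q = 15.9.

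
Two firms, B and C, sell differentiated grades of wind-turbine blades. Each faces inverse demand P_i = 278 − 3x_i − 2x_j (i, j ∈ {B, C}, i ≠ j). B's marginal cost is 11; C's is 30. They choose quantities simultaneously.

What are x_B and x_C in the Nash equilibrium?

Firm B's profit: π = x_B(278 − 3x_B − 2x_C) − 11x_B.
∂π/∂x_B = 267 − 6x_B − 2x_C = 0 ⇒ x_B = 44.5 − (1/3)x_C.
Similarly x_C = 124/3 − (1/3)x_B.
Plugging x_C into B's best response: x_B = 44.5 − (1/3)(124/3 − (1/3)x_B) ⇒ (8/9)x_B = 553/18, so x_B = 34.5625.
Then x_C = 124/3 − (1/3)·34.5625 = 29.8125.

34.5625, 29.8125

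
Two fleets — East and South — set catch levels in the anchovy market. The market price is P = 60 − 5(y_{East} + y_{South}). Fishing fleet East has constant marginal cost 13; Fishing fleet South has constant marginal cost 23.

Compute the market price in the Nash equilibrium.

32

Fishing fleet East's profit: π = y_{East}(60 − 5(y_{East} + y_{South})) − 13y_{East}.
∂π/∂y_{East} = 47 − 10y_{East} − 5y_{South} = 0, so y_{East} = 4.7 − 0.5y_{South}.
By the same steps for South: y_{South} = 3.7 − 0.5y_{East}.
Plugging y_{South} into East's best response: y_{East} = 4.7 − 0.5(3.7 − 0.5y_{East}) ⇒ 0.75y_{East} = 2.85, so y_{East} = 3.8.
Then y_{South} = 3.7 − 0.5·3.8 = 1.8.
Equilibrium price: P = 60 − 5·5.6 = 32.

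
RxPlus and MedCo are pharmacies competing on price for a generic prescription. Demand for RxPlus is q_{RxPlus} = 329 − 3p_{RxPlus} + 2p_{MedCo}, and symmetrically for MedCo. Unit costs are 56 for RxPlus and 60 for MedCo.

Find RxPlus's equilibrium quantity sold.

RxPlus's profit: π = (p_{RxPlus} − 56)(329 − 3p_{RxPlus} + 2p_{MedCo}).
∂π/∂p_{RxPlus} = 497 − 6p_{RxPlus} + 2p_{MedCo} = 0 ⇒ p_{RxPlus} = 497/6 + (1/3)p_{MedCo}.
Similarly p_{MedCo} = 509/6 + (1/3)p_{RxPlus}.
Substituting the second reaction function into the first: p_{RxPlus} = 497/6 + (1/3)(509/6 + (1/3)p_{RxPlus}), which gives (8/9)p_{RxPlus} = 1000/9 ⇒ p_{RxPlus} = 125.
Then p_{MedCo} = 509/6 + (1/3)·125 = 126.5.
q_{RxPlus} = 329 − 3·125 + 2·126.5 = 207.

207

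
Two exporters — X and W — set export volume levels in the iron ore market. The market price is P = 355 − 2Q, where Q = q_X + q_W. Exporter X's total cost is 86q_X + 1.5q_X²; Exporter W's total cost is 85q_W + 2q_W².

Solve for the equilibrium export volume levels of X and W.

Exporter X's profit: π = q_X(355 − 2(q_X + q_W)) − 86q_X − 1.5q_X².
∂π/∂q_X = 269 − 7q_X − 2q_W = 0, so q_X = 269/7 − (2/7)q_W.
For W: ∂π/∂q_W = 270 − 8q_W − 2q_X = 0 ⇒ q_W = 33.75 − 0.25q_X.
Plugging q_W into X's best response: q_X = 269/7 − (2/7)(33.75 − 0.25q_X) ⇒ (13/14)q_X = 403/14, so q_X = 31.
Then q_W = 33.75 − 0.25·31 = 26.

31, 26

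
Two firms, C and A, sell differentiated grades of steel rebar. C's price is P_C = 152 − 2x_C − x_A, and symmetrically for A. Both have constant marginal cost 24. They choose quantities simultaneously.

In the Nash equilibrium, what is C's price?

Firm C's profit: π = x_C(152 − 2x_C − x_A) − 24x_C.
∂π/∂x_C = 128 − 4x_C − x_A = 0 ⇒ x_C = 32 − 0.25x_A.
Setting x_C = x_A in the reaction function: x_C = 32 − 0.25x_C, so x_C = 32 / 1.25 = 25.6.
P_C = 152 − 2·25.6 − 25.6 = 75.2.

75.2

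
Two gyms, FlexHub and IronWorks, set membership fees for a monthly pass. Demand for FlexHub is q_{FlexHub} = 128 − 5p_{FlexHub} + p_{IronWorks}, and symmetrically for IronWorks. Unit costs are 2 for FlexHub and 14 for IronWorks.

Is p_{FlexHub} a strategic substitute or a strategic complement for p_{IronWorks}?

strategic complements

FlexHub's profit: π = (p_{FlexHub} − 2)(128 − 5p_{FlexHub} + p_{IronWorks}).
∂π/∂p_{FlexHub} = 138 − 10p_{FlexHub} + p_{IronWorks} = 0 ⇒ p_{FlexHub} = 13.8 + 0.1p_{IronWorks}.
The best-response slope dp_{FlexHub}/dp_{IronWorks} = 0.1 > 0: the reaction function is upward-sloping, so the choices are strategic complements.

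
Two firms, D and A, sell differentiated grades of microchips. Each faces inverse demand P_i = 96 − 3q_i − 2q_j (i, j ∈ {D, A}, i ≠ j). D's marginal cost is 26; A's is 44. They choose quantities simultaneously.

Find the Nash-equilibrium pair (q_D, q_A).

9.875, 5.375

Firm D's profit: π = q_D(96 − 3q_D − 2q_A) − 26q_D.
∂π/∂q_D = 70 − 6q_D − 2q_A = 0 ⇒ q_D = 35/3 − (1/3)q_A.
Similarly q_A = 26/3 − (1/3)q_D.
Substituting the second reaction function into the first: q_D = 35/3 − (1/3)(26/3 − (1/3)q_D), which gives (8/9)q_D = 79/9 ⇒ q_D = 9.875.
Then q_A = 26/3 − (1/3)·9.875 = 5.375.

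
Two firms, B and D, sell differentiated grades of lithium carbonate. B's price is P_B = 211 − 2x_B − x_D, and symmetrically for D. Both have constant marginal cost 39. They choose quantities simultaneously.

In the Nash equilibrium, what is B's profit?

2366.72

Firm B's profit: π = x_B(211 − 2x_B − x_D) − 39x_B.
∂π/∂x_B = 172 − 4x_B − x_D = 0 ⇒ x_B = 43 − 0.25x_D.
By symmetry x_D = x_B; substituting into the reaction function, 1.25x_B = 43 and x_B = 34.4.
P_B = 211 − 2·34.4 − 34.4 = 107.8.
Profit = (107.8 − 39)·34.4 = 2366.72.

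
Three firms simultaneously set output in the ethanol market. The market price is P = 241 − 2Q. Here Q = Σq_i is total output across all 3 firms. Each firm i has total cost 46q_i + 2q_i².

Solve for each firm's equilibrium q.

A representative firm's profit is π_i = q_i(241 − 2Q) − 46q_i − 2q_i², with Q = q_i + Σ_{j≠i} q_j.
First-order condition: 195 − 8q_i − 2Σ_{j≠i} q_j = 0.
Imposing symmetry (q_j = q for all j) turns Σ_{j≠i} q_j into 2q, so 195 = 12q and q = 16.25.

16.25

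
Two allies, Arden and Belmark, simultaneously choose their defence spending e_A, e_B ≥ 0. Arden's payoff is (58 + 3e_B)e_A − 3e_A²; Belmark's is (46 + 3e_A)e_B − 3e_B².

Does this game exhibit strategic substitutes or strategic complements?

strategic complements

Expanding Arden's payoff: 58e_A + 3e_Be_A − 3e_A².
∂π/∂e_A = 58 + 3e_B − 6e_A = 0, so e_A = 29/3 + 0.5e_B.
The best-response slope de_A/de_B = 0.5 > 0: the reaction function is upward-sloping, so the choices are strategic complements.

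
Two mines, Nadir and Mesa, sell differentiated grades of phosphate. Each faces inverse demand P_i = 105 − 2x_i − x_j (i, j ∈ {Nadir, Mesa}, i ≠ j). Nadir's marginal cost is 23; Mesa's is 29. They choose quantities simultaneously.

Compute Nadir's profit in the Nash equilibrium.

564.48

Mine Nadir's profit: π = x_{Nadir}(105 − 2x_{Nadir} − x_{Mesa}) − 23x_{Nadir}.
∂π/∂x_{Nadir} = 82 − 4x_{Nadir} − x_{Mesa} = 0 ⇒ x_{Nadir} = 20.5 − 0.25x_{Mesa}.
Similarly x_{Mesa} = 19 − 0.25x_{Nadir}.
Solving the two reaction functions simultaneously: (1 − (−0.25)(−0.25))x_{Nadir} = 20.5 − 0.25·19, so 0.9375x_{Nadir} = 15.75 and x_{Nadir} = 16.8.
Then x_{Mesa} = 19 − 0.25·16.8 = 14.8.
P_{Nadir} = 105 − 2·16.8 − 14.8 = 56.6.
Profit = (56.6 − 23)·16.8 = 564.48.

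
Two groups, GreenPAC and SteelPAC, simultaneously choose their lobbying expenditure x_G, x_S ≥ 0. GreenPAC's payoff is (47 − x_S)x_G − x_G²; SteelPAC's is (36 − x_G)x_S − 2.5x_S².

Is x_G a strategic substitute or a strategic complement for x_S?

Expanding GreenPAC's payoff: 47x_G − x_Sx_G − x_G².
∂π/∂x_G = 47 − x_S − 2x_G = 0, so x_G = 23.5 − 0.5x_S.
The best-response slope dx_G/dx_S = −0.5 < 0: the reaction function is downward-sloping, so the choices are strategic substitutes.

strategic substitutes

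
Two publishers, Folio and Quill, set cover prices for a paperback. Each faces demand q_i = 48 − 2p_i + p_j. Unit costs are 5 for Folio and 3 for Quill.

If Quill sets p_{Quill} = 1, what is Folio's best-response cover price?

14.75

Folio's profit: π = (p_{Folio} − 5)(48 − 2p_{Folio} + p_{Quill}).
∂π/∂p_{Folio} = 58 − 4p_{Folio} + p_{Quill} = 0 ⇒ p_{Folio} = 14.5 + 0.25p_{Quill}.
At p_{Quill} = 1: p_{Folio} = 14.5 + 0.25·1 = 14.75.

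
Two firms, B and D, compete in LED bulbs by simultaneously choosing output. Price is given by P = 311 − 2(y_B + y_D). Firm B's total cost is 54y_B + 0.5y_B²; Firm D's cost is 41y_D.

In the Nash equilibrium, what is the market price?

Firm B's profit: π = y_B(311 − 2(y_B + y_D)) − 54y_B − 0.5y_B².
∂π/∂y_B = 257 − 5y_B − 2y_D = 0, so y_B = 51.4 − 0.4y_D.
For D: ∂π/∂y_D = 270 − 4y_D − 2y_B = 0 ⇒ y_D = 67.5 − 0.5y_B.
Solving the two reaction functions simultaneously: (1 − (−0.4)(−0.5))y_B = 51.4 − 0.4·67.5, so 0.8y_B = 24.4 and y_B = 30.5.
Then y_D = 67.5 − 0.5·30.5 = 52.25.
Equilibrium price: P = 311 − 2·82.75 = 145.5.

145.5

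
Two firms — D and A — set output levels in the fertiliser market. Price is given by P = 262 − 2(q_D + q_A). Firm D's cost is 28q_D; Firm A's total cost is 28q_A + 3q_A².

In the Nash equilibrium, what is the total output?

65

Firm D's profit: π = q_D(262 − 2(q_D + q_A)) − 28q_D.
∂π/∂q_D = 234 − 4q_D − 2q_A = 0, so q_D = 58.5 − 0.5q_A.
For A: ∂π/∂q_A = 234 − 10q_A − 2q_D = 0 ⇒ q_A = 23.4 − 0.2q_D.
Solving the two reaction functions simultaneously: (1 − (−0.5)(−0.2))q_D = 58.5 − 0.5·23.4, so 0.9q_D = 46.8 and q_D = 52.
Then q_A = 23.4 − 0.2·52 = 13.
Total output: 52 + 13 = 65.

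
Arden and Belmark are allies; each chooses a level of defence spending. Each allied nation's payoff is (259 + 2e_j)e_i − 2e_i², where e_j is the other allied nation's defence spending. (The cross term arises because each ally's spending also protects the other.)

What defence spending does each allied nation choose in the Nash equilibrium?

Arden's payoff is (259 + 2e_B)e_A − 2e_A².
∂π/∂e_A = 259 + 2e_B − 4e_A = 0, so e_A = 64.75 + 0.5e_B.
By symmetry e_B = e_A; substituting into the reaction function, 0.5e_A = 64.75 and e_A = 129.5.

129.5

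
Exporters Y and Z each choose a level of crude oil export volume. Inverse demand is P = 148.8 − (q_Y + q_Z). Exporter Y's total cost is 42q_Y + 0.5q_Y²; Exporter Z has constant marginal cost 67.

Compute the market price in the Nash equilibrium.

Exporter Y's profit: π = q_Y(148.8 − (q_Y + q_Z)) − 42q_Y − 0.5q_Y².
∂π/∂q_Y = 106.8 − 3q_Y − q_Z = 0, so q_Y = 35.6 − (1/3)q_Z.
For Z: ∂π/∂q_Z = 81.8 − 2q_Z − q_Y = 0 ⇒ q_Z = 40.9 − 0.5q_Y.
Solving the two reaction functions simultaneously: (1 − (−1/3)(−0.5))q_Y = 35.6 − (1/3)·40.9, so (5/6)q_Y = 659/30 and q_Y = 26.36.
Then q_Z = 40.9 − 0.5·26.36 = 27.72.
Equilibrium price: P = 148.8 − 54.08 = 94.72.

94.72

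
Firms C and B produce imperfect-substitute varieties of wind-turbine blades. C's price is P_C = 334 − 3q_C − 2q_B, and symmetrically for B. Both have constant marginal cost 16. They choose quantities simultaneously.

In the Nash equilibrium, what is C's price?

Firm C's profit: π = q_C(334 − 3q_C − 2q_B) − 16q_C.
∂π/∂q_C = 318 − 6q_C − 2q_B = 0 ⇒ q_C = 53 − (1/3)q_B.
Setting q_C = q_B in the reaction function: q_C = 53 − (1/3)q_C, so q_C = 53 / (4/3) = 39.75.
P_C = 334 − 3·39.75 − 2·39.75 = 135.25.

135.25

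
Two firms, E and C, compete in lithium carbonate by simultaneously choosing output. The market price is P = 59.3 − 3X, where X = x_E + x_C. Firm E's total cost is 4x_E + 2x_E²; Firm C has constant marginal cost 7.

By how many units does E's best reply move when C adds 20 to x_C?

-6

Firm E's profit: π = x_E(59.3 − 3(x_E + x_C)) − 4x_E − 2x_E².
∂π/∂x_E = 55.3 − 10x_E − 3x_C = 0, so x_E = 5.53 − 0.3x_C.
The reaction-function slope is −0.3, so a 20-unit rise in x_C moves x_E by −0.3 × 20 = −6. E's best response falls — the actions are strategic substitutes.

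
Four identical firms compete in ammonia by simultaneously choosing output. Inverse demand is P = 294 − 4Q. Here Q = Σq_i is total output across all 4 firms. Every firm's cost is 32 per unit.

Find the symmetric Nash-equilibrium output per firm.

A representative firm's profit is π_i = q_i(294 − 4Q) − 32q_i, with Q = q_i + Σ_{j≠i} q_j.
First-order condition: 262 − 8q_i − 4Σ_{j≠i} q_j = 0.
With identical firms, set every q_j = q: then 262 − 8q − 12q = 0, i.e. q = 262/20 = 13.1.

13.1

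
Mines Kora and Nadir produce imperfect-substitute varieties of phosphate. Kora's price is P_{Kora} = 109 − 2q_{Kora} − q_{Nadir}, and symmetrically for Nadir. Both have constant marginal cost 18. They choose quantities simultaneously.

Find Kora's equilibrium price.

Mine Kora's profit: π = q_{Kora}(109 − 2q_{Kora} − q_{Nadir}) − 18q_{Kora}.
∂π/∂q_{Kora} = 91 − 4q_{Kora} − q_{Nadir} = 0 ⇒ q_{Kora} = 22.75 − 0.25q_{Nadir}.
By symmetry q_{Nadir} = q_{Kora}; substituting into the reaction function, 1.25q_{Kora} = 22.75 and q_{Kora} = 18.2.
P_{Kora} = 109 − 2·18.2 − 18.2 = 54.4.

54.4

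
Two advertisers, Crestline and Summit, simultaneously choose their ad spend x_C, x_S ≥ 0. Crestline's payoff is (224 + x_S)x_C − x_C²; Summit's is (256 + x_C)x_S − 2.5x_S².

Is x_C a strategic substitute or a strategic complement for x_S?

strategic complements

Expanding Crestline's payoff: 224x_C + x_Sx_C − x_C².
∂π/∂x_C = 224 + x_S − 2x_C = 0, so x_C = 112 + 0.5x_S.
The best-response slope dx_C/dx_S = 0.5 > 0: the reaction function is upward-sloping, so the choices are strategic complements.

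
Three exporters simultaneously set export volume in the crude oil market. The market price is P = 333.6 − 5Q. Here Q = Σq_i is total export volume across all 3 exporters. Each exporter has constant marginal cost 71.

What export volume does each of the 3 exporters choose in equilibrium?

13.13

A representative exporter's profit is π_i = q_i(333.6 − 5Q) − 71q_i, with Q = q_i + Σ_{j≠i} q_j.
First-order condition: 262.6 − 10q_i − 5Σ_{j≠i} q_j = 0.
With identical exporters, set every q_j = q: then 262.6 − 10q − 10q = 0, i.e. q = 262.6/20 = 13.13.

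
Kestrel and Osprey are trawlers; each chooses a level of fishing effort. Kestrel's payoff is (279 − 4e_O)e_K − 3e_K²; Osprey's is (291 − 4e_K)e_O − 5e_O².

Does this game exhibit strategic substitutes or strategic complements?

strategic substitutes

Expanding Kestrel's payoff: 279e_K − 4e_Oe_K − 3e_K².
∂π/∂e_K = 279 − 4e_O − 6e_K = 0, so e_K = 46.5 − (2/3)e_O.
The best-response slope de_K/de_O = −2/3 < 0: the reaction function is downward-sloping, so the choices are strategic substitutes.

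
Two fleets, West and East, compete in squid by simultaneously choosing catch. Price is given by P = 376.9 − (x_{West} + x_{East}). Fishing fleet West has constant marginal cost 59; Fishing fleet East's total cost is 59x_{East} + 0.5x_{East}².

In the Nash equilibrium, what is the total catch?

Fishing fleet West's profit: π = x_{West}(376.9 − (x_{West} + x_{East})) − 59x_{West}.
∂π/∂x_{West} = 317.9 − 2x_{West} − x_{East} = 0, so x_{West} = 158.95 − 0.5x_{East}.
For East: ∂π/∂x_{East} = 317.9 − 3x_{East} − x_{West} = 0 ⇒ x_{East} = 3179/30 − (1/3)x_{West}.
Plugging x_{East} into West's best response: x_{West} = 158.95 − 0.5(3179/30 − (1/3)x_{West}) ⇒ (5/6)x_{West} = 3179/30, so x_{West} = 127.16.
Then x_{East} = 3179/30 − (1/3)·127.16 = 63.58.
Total catch: 127.16 + 63.58 = 190.74.

190.74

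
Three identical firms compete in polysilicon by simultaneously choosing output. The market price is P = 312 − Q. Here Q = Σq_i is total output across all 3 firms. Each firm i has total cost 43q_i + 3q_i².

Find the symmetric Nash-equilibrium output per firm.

A representative firm's profit is π_i = q_i(312 − Q) − 43q_i − 3q_i², with Q = q_i + Σ_{j≠i} q_j.
First-order condition: 269 − 8q_i − Σ_{j≠i} q_j = 0.
Imposing symmetry (q_j = q for all j) turns Σ_{j≠i} q_j into 2q, so 269 = 10q and q = 26.9.

26.9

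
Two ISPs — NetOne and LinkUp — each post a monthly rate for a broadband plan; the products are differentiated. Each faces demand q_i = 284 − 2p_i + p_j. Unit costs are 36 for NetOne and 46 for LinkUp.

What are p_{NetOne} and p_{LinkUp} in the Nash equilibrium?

120, 124

NetOne's profit: π = (p_{NetOne} − 36)(284 − 2p_{NetOne} + p_{LinkUp}).
∂π/∂p_{NetOne} = 356 − 4p_{NetOne} + p_{LinkUp} = 0 ⇒ p_{NetOne} = 89 + 0.25p_{LinkUp}.
Similarly p_{LinkUp} = 94 + 0.25p_{NetOne}.
Substituting the second reaction function into the first: p_{NetOne} = 89 + 0.25(94 + 0.25p_{NetOne}), which gives 0.9375p_{NetOne} = 112.5 ⇒ p_{NetOne} = 120.
Then p_{LinkUp} = 94 + 0.25·120 = 124.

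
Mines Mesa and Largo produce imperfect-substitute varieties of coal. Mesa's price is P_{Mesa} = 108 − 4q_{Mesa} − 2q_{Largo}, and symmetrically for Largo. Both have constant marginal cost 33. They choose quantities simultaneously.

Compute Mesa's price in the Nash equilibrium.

Mine Mesa's profit: π = q_{Mesa}(108 − 4q_{Mesa} − 2q_{Largo}) − 33q_{Mesa}.
∂π/∂q_{Mesa} = 75 − 8q_{Mesa} − 2q_{Largo} = 0 ⇒ q_{Mesa} = 9.375 − 0.25q_{Largo}.
Setting q_{Mesa} = q_{Largo} in the reaction function: q_{Mesa} = 9.375 − 0.25q_{Mesa}, so q_{Mesa} = 9.375 / 1.25 = 7.5.
P_{Mesa} = 108 − 4·7.5 − 2·7.5 = 63.

63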